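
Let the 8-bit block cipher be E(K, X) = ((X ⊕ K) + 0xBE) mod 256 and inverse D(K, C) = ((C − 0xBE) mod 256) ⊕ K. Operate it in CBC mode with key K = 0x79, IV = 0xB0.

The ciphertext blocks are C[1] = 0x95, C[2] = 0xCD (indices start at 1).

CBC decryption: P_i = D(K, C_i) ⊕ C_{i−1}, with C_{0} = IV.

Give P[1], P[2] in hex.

P[1]: D(K, 0x95) = 0xAE; 0xAE ⊕ 0xB0 = 0x1E.
P[2]: D(K, 0xCD) = 0x76; 0x76 ⊕ 0x95 = 0xE3.

P[1] = 0x1E, P[2] = 0xE3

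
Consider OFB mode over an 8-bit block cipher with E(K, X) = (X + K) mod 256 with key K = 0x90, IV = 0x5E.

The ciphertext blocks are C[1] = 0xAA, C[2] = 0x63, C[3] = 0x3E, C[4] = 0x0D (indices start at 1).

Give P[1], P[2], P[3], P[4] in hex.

OFB decryption: S_i = E(K, S_{i−1}) with S_{0} = IV; P_i = C_i ⊕ S_i.
P[1]: S = E(K, 0x5E) = 0xEE; 0xAA ⊕ 0xEE = 0x44.
P[2]: S = E(K, 0xEE) = 0x7E; 0x63 ⊕ 0x7E = 0x1D.
P[3]: S = E(K, 0x7E) = 0x0E; 0x3E ⊕ 0x0E = 0x30.
P[4]: S = E(K, 0x0E) = 0x9E; 0x0D ⊕ 0x9E = 0x93.

P[1] = 0x44, P[2] = 0x1D, P[3] = 0x30, P[4] = 0x93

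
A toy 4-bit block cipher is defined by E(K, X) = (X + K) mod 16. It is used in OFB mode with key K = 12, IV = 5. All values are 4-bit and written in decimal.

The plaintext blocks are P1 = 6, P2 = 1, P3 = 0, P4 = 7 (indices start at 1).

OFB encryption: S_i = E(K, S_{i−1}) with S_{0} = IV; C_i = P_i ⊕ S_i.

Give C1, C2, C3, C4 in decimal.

C1 = 7, C2 = 12, C3 = 9, C4 = 2

C1: S = E(K, 5) = 1; 6 ⊕ 1 = 7.
C2: S = E(K, 1) = 13; 1 ⊕ 13 = 12.
C3: S = E(K, 13) = 9; 0 ⊕ 9 = 9.
C4: S = E(K, 9) = 5; 7 ⊕ 5 = 2.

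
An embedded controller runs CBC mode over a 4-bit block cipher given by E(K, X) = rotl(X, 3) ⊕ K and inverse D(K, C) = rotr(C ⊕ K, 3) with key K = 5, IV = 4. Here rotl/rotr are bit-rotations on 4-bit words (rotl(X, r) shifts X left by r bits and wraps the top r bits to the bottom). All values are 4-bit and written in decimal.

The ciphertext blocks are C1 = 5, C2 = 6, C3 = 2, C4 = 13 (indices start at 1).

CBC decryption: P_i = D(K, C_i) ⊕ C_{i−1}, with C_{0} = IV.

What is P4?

P4 = 3

P4: D(K, 13) = 1; 1 ⊕ 2 = 3.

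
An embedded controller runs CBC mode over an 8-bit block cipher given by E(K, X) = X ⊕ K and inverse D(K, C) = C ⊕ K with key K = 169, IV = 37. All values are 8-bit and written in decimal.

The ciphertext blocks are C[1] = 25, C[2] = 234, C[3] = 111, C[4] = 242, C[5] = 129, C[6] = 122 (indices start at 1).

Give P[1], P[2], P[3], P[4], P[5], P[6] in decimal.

P[1] = 149, P[2] = 90, P[3] = 44, P[4] = 52, P[5] = 218, P[6] = 82

CBC decryption: P_i = D(K, C_i) ⊕ C_{i−1}, with C_{0} = IV.
P[1]: D(K, 25) = 176; 176 ⊕ 37 = 149.
P[2]: D(K, 234) = 67; 67 ⊕ 25 = 90.
P[3]: D(K, 111) = 198; 198 ⊕ 234 = 44.
P[4]: D(K, 242) = 91; 91 ⊕ 111 = 52.
P[5]: D(K, 129) = 40; 40 ⊕ 242 = 218.
P[6]: D(K, 122) = 211; 211 ⊕ 129 = 82.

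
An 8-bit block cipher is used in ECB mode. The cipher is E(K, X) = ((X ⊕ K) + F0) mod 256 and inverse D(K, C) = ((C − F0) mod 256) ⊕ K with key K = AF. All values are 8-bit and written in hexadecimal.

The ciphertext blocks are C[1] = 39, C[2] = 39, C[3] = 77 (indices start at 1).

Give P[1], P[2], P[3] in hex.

ECB decryption: P_i = D(K, C_i).
P[1]: D(K, 39) = E6.
P[2]: D(K, 39) = E6.
P[3]: D(K, 77) = 28.

P[1] = E6, P[2] = E6, P[3] = 28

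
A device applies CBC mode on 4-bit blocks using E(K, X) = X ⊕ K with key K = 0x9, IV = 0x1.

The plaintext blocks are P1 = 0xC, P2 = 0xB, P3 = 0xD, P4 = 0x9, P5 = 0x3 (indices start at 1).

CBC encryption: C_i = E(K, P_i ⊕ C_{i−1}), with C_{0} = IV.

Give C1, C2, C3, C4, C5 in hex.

C1: P1 ⊕ 0x1 = 0xD; E(K, 0xD) = 0x4.
C2: P2 ⊕ 0x4 = 0xF; E(K, 0xF) = 0x6.
C3: P3 ⊕ 0x6 = 0xB; E(K, 0xB) = 0x2.
C4: P4 ⊕ 0x2 = 0xB; E(K, 0xB) = 0x2.
C5: P5 ⊕ 0x2 = 0x1; E(K, 0x1) = 0x8.

C1 = 0x4, C2 = 0x6, C3 = 0x2, C4 = 0x2, C5 = 0x8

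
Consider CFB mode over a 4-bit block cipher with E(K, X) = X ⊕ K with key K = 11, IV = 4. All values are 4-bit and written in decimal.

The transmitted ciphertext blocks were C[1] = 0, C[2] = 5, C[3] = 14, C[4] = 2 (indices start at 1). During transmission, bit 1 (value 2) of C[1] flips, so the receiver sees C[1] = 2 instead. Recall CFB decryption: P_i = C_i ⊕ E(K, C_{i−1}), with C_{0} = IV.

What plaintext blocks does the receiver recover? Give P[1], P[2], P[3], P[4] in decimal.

P[1] = 13, P[2] = 12, P[3] = 0, P[4] = 7

Only C[1] changed, to 2. In CFB, a change in C_i flips the same bit in P_i and garbles P_{i+1}. Decrypting the received ciphertext:
P[1]: E(K, 4) = 15; 2 ⊕ 15 = 13.
P[2]: E(K, 2) = 9; 5 ⊕ 9 = 12.
P[3]: E(K, 5) = 14; 14 ⊕ 14 = 0.
P[4]: E(K, 14) = 5; 2 ⊕ 5 = 7.
Blocks that differ from the original plaintext: P[1], P[2].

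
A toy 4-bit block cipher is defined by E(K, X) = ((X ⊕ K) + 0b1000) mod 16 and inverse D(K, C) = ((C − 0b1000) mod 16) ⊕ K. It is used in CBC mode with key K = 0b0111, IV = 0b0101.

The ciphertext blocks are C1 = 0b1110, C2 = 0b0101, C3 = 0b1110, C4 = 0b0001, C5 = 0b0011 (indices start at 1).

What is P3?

CBC decryption: P_i = D(K, C_i) ⊕ C_{i−1}, with C_{0} = IV.
P3: D(K, 0b1110) = 0b0001; 0b0001 ⊕ 0b0101 = 0b0100.

P3 = 0b0100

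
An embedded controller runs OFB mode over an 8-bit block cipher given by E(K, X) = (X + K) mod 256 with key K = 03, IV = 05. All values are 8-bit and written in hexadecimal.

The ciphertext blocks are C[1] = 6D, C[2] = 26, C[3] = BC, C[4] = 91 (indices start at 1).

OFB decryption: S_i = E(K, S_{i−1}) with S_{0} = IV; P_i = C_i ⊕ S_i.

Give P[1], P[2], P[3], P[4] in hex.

P[1]: S = E(K, 05) = 08; 6D ⊕ 08 = 65.
P[2]: S = E(K, 08) = 0B; 26 ⊕ 0B = 2D.
P[3]: S = E(K, 0B) = 0E; BC ⊕ 0E = B2.
P[4]: S = E(K, 0E) = 11; 91 ⊕ 11 = 80.

P[1] = 65, P[2] = 2D, P[3] = B2, P[4] = 80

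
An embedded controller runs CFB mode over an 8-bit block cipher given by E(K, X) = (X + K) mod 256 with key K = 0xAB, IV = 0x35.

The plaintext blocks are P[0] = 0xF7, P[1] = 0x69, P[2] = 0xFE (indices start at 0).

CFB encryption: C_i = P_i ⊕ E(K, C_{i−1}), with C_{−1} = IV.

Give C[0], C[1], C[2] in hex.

C[0] = 0x17, C[1] = 0xAB, C[2] = 0xA8

C[0]: E(K, 0x35) = 0xE0; 0xF7 ⊕ 0xE0 = 0x17.
C[1]: E(K, 0x17) = 0xC2; 0x69 ⊕ 0xC2 = 0xAB.
C[2]: E(K, 0xAB) = 0x56; 0xFE ⊕ 0x56 = 0xA8.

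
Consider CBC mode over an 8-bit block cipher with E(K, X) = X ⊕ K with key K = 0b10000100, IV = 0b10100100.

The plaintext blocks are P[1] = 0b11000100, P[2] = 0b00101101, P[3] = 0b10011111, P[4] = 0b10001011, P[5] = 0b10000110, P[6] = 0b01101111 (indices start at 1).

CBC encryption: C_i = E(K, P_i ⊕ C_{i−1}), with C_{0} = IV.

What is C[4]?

C[1]: P[1] ⊕ 0b10100100 = 0b01100000; E(K, 0b01100000) = 0b11100100.
C[2]: P[2] ⊕ 0b11100100 = 0b11001001; E(K, 0b11001001) = 0b01001101.
C[3]: P[3] ⊕ 0b01001101 = 0b11010010; E(K, 0b11010010) = 0b01010110.
C[4]: P[4] ⊕ 0b01010110 = 0b11011101; E(K, 0b11011101) = 0b01011001.

C[4] = 0b01011001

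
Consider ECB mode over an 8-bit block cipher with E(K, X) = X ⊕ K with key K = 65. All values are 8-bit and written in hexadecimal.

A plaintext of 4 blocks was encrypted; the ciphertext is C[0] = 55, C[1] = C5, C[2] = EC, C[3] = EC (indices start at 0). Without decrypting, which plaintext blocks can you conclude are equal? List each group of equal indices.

ECB encrypts each block independently with the same key, so equal ciphertext blocks imply equal plaintext blocks.
C[2] = C[3] = EC, so P[2] = P[3].

P[2] = P[3]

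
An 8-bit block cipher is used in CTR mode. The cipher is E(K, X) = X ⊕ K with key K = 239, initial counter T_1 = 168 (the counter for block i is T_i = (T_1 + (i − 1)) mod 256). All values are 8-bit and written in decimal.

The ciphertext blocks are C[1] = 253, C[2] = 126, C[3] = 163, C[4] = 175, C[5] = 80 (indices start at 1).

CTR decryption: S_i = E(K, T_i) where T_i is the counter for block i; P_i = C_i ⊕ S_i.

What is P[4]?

P[4]: T = 171, S = E(K, T) = 68; 175 ⊕ 68 = 235.

P[4] = 235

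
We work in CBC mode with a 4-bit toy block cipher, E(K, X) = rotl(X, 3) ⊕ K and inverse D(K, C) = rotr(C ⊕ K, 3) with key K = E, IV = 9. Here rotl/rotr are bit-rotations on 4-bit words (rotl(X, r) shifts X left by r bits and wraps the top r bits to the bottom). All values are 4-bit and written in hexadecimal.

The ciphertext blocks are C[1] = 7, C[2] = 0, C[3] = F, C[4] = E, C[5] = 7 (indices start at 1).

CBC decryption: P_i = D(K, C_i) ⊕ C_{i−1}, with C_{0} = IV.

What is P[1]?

P[1]: D(K, 7) = 3; 3 ⊕ 9 = A.

P[1] = A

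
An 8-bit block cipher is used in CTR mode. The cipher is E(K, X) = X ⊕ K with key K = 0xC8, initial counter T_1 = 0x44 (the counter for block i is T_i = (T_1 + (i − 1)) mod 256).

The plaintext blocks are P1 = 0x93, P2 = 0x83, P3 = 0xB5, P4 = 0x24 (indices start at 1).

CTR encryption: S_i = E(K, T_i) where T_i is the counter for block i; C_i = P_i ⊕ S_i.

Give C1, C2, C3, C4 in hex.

C1: T = 0x44, S = E(K, T) = 0x8C; 0x93 ⊕ 0x8C = 0x1F.
C2: T = 0x45, S = E(K, T) = 0x8D; 0x83 ⊕ 0x8D = 0x0E.
C3: T = 0x46, S = E(K, T) = 0x8E; 0xB5 ⊕ 0x8E = 0x3B.
C4: T = 0x47, S = E(K, T) = 0x8F; 0x24 ⊕ 0x8F = 0xAB.

C1 = 0x1F, C2 = 0x0E, C3 = 0x3B, C4 = 0xAB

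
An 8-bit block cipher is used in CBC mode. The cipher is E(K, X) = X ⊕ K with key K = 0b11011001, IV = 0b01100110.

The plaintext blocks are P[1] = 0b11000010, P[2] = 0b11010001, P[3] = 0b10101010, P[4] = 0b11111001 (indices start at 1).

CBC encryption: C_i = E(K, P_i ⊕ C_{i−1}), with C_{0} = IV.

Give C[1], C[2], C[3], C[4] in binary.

C[1]: P[1] ⊕ 0b01100110 = 0b10100100; E(K, 0b10100100) = 0b01111101.
C[2]: P[2] ⊕ 0b01111101 = 0b10101100; E(K, 0b10101100) = 0b01110101.
C[3]: P[3] ⊕ 0b01110101 = 0b11011111; E(K, 0b11011111) = 0b00000110.
C[4]: P[4] ⊕ 0b00000110 = 0b11111111; E(K, 0b11111111) = 0b00100110.

C[1] = 0b01111101, C[2] = 0b01110101, C[3] = 0b00000110, C[4] = 0b00100110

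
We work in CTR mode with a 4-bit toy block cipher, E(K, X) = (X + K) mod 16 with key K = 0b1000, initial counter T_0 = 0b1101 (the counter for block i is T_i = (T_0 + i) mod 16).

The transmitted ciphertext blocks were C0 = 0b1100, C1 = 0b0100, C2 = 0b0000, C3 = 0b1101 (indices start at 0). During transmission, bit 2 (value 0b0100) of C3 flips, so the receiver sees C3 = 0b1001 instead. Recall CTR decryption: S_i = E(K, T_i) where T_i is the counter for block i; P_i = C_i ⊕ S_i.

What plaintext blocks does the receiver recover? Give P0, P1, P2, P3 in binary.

Only C3 changed, to 0b1001. In CTR, a change in C_i flips the same bit in P_i only; the keystream is unaffected. Decrypting the received ciphertext:
P0: T = 0b1101, S = E(K, T) = 0b0101; 0b1100 ⊕ 0b0101 = 0b1001.
P1: T = 0b1110, S = E(K, T) = 0b0110; 0b0100 ⊕ 0b0110 = 0b0010.
P2: T = 0b1111, S = E(K, T) = 0b0111; 0b0000 ⊕ 0b0111 = 0b0111.
P3: T = 0b0000, S = E(K, T) = 0b1000; 0b1001 ⊕ 0b1000 = 0b0001.
Blocks that differ from the original plaintext: P3.

P0 = 0b1001, P1 = 0b0010, P2 = 0b0111, P3 = 0b0001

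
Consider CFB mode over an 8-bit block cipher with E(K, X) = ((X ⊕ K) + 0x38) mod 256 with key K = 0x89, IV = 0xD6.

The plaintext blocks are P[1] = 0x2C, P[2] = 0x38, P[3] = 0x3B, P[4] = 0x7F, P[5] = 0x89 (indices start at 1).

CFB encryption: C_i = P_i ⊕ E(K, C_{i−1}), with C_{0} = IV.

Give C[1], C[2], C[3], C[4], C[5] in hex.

C[1]: E(K, 0xD6) = 0x97; 0x2C ⊕ 0x97 = 0xBB.
C[2]: E(K, 0xBB) = 0x6A; 0x38 ⊕ 0x6A = 0x52.
C[3]: E(K, 0x52) = 0x13; 0x3B ⊕ 0x13 = 0x28.
C[4]: E(K, 0x28) = 0xD9; 0x7F ⊕ 0xD9 = 0xA6.
C[5]: E(K, 0xA6) = 0x67; 0x89 ⊕ 0x67 = 0xEE.

C[1] = 0xBB, C[2] = 0x52, C[3] = 0x28, C[4] = 0xA6, C[5] = 0xEE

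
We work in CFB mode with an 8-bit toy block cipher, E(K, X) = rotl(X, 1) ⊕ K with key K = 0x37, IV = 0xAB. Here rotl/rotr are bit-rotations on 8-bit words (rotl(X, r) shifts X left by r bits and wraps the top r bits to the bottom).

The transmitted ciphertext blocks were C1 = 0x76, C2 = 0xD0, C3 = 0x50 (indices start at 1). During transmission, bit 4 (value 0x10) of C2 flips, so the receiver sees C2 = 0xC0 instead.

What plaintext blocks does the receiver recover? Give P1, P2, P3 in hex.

CFB decryption: P_i = C_i ⊕ E(K, C_{i−1}), with C_{0} = IV.
Only C2 changed, to 0xC0. In CFB, a change in C_i flips the same bit in P_i and garbles P_{i+1}. Decrypting the received ciphertext:
P1: E(K, 0xAB) = 0x60; 0x76 ⊕ 0x60 = 0x16.
P2: E(K, 0x76) = 0xDB; 0xC0 ⊕ 0xDB = 0x1B.
P3: E(K, 0xC0) = 0xB6; 0x50 ⊕ 0xB6 = 0xE6.
Blocks that differ from the original plaintext: P2, P3.

P1 = 0x16, P2 = 0x1B, P3 = 0xE6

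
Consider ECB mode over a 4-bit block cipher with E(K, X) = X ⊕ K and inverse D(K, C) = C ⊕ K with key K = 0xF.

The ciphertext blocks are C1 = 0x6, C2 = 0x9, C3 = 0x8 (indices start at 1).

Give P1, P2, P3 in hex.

P1 = 0x9, P2 = 0x6, P3 = 0x7

ECB decryption: P_i = D(K, C_i).
P1: D(K, 0x6) = 0x9.
P2: D(K, 0x9) = 0x6.
P3: D(K, 0x8) = 0x7.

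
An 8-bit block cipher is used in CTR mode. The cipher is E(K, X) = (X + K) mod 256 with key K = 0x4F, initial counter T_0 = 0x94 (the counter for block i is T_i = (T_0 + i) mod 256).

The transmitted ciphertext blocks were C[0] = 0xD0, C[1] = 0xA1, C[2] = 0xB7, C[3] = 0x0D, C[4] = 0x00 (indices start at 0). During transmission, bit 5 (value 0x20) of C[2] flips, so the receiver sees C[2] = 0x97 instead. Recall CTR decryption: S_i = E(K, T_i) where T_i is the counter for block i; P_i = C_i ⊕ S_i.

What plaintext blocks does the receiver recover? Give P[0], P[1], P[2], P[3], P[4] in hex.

P[0] = 0x33, P[1] = 0x45, P[2] = 0x72, P[3] = 0xEB, P[4] = 0xE7

Only C[2] changed, to 0x97. In CTR, a change in C_i flips the same bit in P_i only; the keystream is unaffected. Decrypting the received ciphertext:
P[0]: T = 0x94, S = E(K, T) = 0xE3; 0xD0 ⊕ 0xE3 = 0x33.
P[1]: T = 0x95, S = E(K, T) = 0xE4; 0xA1 ⊕ 0xE4 = 0x45.
P[2]: T = 0x96, S = E(K, T) = 0xE5; 0x97 ⊕ 0xE5 = 0x72.
P[3]: T = 0x97, S = E(K, T) = 0xE6; 0x0D ⊕ 0xE6 = 0xEB.
P[4]: T = 0x98, S = E(K, T) = 0xE7; 0x00 ⊕ 0xE7 = 0xE7.
Blocks that differ from the original plaintext: P[2].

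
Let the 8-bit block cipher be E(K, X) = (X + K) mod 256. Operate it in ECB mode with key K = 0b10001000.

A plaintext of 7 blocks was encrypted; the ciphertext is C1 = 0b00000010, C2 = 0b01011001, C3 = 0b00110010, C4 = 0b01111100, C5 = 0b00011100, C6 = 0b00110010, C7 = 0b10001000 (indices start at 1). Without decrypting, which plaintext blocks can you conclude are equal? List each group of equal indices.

ECB encrypts each block independently with the same key, so equal ciphertext blocks imply equal plaintext blocks.
C3 = C6 = 0b00110010, so P3 = P6.

P3 = P6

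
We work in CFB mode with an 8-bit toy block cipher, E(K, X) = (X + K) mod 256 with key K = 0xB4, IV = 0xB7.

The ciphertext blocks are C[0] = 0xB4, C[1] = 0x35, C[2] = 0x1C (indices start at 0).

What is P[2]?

P[2] = 0xF5

CFB decryption: P_i = C_i ⊕ E(K, C_{i−1}), with C_{−1} = IV.
P[2]: E(K, 0x35) = 0xE9; 0x1C ⊕ 0xE9 = 0xF5.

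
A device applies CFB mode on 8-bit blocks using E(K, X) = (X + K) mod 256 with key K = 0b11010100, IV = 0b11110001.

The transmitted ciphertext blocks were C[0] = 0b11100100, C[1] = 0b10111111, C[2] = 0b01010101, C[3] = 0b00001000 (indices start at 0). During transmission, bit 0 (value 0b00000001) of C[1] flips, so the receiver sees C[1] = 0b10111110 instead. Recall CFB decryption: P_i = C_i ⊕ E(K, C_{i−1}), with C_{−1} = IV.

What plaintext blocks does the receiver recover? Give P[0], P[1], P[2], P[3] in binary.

P[0] = 0b00100001, P[1] = 0b00000110, P[2] = 0b11000111, P[3] = 0b00100001

Only C[1] changed, to 0b10111110. In CFB, a change in C_i flips the same bit in P_i and garbles P_{i+1}. Decrypting the received ciphertext:
P[0]: E(K, 0b11110001) = 0b11000101; 0b11100100 ⊕ 0b11000101 = 0b00100001.
P[1]: E(K, 0b11100100) = 0b10111000; 0b10111110 ⊕ 0b10111000 = 0b00000110.
P[2]: E(K, 0b10111110) = 0b10010010; 0b01010101 ⊕ 0b10010010 = 0b11000111.
P[3]: E(K, 0b01010101) = 0b00101001; 0b00001000 ⊕ 0b00101001 = 0b00100001.
Blocks that differ from the original plaintext: P[1], P[2].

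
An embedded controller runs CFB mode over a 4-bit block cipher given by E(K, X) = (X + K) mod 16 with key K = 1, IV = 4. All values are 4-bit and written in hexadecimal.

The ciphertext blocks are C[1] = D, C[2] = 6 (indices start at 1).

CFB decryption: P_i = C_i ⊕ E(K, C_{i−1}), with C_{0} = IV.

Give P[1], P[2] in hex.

P[1]: E(K, 4) = 5; D ⊕ 5 = 8.
P[2]: E(K, D) = E; 6 ⊕ E = 8.

P[1] = 8, P[2] = 8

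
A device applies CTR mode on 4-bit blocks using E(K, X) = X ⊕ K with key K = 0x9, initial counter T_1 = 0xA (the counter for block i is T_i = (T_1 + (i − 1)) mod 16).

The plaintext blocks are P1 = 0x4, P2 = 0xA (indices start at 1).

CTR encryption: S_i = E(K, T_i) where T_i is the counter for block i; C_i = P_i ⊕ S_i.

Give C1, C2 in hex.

C1 = 0x7, C2 = 0x8

C1: T = 0xA, S = E(K, T) = 0x3; 0x4 ⊕ 0x3 = 0x7.
C2: T = 0xB, S = E(K, T) = 0x2; 0xA ⊕ 0x2 = 0x8.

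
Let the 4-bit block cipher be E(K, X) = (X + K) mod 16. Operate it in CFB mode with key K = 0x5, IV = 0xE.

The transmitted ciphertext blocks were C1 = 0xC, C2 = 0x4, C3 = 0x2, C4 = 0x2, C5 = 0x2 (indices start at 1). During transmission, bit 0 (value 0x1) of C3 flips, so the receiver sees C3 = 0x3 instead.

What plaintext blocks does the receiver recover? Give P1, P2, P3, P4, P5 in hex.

P1 = 0xF, P2 = 0x5, P3 = 0xA, P4 = 0xA, P5 = 0x5

CFB decryption: P_i = C_i ⊕ E(K, C_{i−1}), with C_{0} = IV.
Only C3 changed, to 0x3. In CFB, a change in C_i flips the same bit in P_i and garbles P_{i+1}. Decrypting the received ciphertext:
P1: E(K, 0xE) = 0x3; 0xC ⊕ 0x3 = 0xF.
P2: E(K, 0xC) = 0x1; 0x4 ⊕ 0x1 = 0x5.
P3: E(K, 0x4) = 0x9; 0x3 ⊕ 0x9 = 0xA.
P4: E(K, 0x3) = 0x8; 0x2 ⊕ 0x8 = 0xA.
P5: E(K, 0x2) = 0x7; 0x2 ⊕ 0x7 = 0x5.
Blocks that differ from the original plaintext: P3, P4.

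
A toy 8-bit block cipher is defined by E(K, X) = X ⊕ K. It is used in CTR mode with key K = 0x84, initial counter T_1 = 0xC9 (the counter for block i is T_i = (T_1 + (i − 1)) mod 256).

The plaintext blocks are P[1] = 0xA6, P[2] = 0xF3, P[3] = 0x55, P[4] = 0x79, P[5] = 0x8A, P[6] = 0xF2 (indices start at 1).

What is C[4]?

CTR encryption: S_i = E(K, T_i) where T_i is the counter for block i; C_i = P_i ⊕ S_i.
C[1]: T = 0xC9, S = E(K, T) = 0x4D; 0xA6 ⊕ 0x4D = 0xEB.
C[2]: T = 0xCA, S = E(K, T) = 0x4E; 0xF3 ⊕ 0x4E = 0xBD.
C[3]: T = 0xCB, S = E(K, T) = 0x4F; 0x55 ⊕ 0x4F = 0x1A.
C[4]: T = 0xCC, S = E(K, T) = 0x48; 0x79 ⊕ 0x48 = 0x31.

C[4] = 0x31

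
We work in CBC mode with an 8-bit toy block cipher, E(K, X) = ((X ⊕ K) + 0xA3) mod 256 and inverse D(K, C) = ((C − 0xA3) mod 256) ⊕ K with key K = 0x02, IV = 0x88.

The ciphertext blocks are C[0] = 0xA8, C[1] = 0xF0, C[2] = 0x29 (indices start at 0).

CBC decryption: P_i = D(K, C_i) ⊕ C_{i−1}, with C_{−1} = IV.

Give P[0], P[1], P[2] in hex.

P[0]: D(K, 0xA8) = 0x07; 0x07 ⊕ 0x88 = 0x8F.
P[1]: D(K, 0xF0) = 0x4F; 0x4F ⊕ 0xA8 = 0xE7.
P[2]: D(K, 0x29) = 0x84; 0x84 ⊕ 0xF0 = 0x74.

P[0] = 0x8F, P[1] = 0xE7, P[2] = 0x74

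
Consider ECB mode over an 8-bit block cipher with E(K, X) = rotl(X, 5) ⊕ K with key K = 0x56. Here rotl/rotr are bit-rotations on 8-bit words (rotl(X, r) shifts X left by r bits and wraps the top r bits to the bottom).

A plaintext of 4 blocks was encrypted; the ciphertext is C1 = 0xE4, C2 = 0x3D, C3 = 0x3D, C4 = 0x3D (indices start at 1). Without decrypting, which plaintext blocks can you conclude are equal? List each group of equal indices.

P2 = P3 = P4

ECB encrypts each block independently with the same key, so equal ciphertext blocks imply equal plaintext blocks.
C2 = C3 = C4 = 0x3D, so P2 = P3 = P4.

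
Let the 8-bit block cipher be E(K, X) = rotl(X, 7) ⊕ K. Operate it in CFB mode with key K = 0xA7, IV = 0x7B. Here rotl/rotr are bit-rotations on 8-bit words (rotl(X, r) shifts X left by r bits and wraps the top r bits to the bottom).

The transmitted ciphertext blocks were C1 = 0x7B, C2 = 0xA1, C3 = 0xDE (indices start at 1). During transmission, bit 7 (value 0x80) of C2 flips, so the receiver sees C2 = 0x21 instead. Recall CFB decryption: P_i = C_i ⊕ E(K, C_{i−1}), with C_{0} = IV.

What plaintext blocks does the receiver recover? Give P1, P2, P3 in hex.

P1 = 0x61, P2 = 0x3B, P3 = 0xE9

Only C2 changed, to 0x21. In CFB, a change in C_i flips the same bit in P_i and garbles P_{i+1}. Decrypting the received ciphertext:
P1: E(K, 0x7B) = 0x1A; 0x7B ⊕ 0x1A = 0x61.
P2: E(K, 0x7B) = 0x1A; 0x21 ⊕ 0x1A = 0x3B.
P3: E(K, 0x21) = 0x37; 0xDE ⊕ 0x37 = 0xE9.
Blocks that differ from the original plaintext: P2, P3.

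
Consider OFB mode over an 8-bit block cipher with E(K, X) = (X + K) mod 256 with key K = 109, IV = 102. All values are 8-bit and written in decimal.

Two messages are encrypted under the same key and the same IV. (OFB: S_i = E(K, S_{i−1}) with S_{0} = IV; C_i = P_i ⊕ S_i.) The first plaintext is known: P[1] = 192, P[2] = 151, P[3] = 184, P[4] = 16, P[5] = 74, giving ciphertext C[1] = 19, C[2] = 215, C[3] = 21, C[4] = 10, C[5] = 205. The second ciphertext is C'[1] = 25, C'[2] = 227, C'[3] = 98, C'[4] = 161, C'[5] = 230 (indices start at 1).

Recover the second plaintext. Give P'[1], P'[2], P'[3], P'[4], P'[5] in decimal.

P'[1] = 202, P'[2] = 163, P'[3] = 207, P'[4] = 187, P'[5] = 97

In OFB with a reused IV, both messages share the same keystream S_i, so C_i ⊕ C'_i = P_i ⊕ P'_i and thus P'_i = P_i ⊕ C_i ⊕ C'_i.
P'[1]: 192 ⊕ 19 ⊕ 25 = 202.
P'[2]: 151 ⊕ 215 ⊕ 227 = 163.
P'[3]: 184 ⊕ 21 ⊕ 98 = 207.
P'[4]: 16 ⊕ 10 ⊕ 161 = 187.
P'[5]: 74 ⊕ 205 ⊕ 230 = 97.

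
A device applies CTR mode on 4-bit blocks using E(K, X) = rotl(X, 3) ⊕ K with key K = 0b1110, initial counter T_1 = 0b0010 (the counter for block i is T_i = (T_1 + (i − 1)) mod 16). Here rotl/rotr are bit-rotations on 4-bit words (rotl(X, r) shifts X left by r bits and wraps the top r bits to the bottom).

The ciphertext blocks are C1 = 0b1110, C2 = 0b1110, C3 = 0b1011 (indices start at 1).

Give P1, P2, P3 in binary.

P1 = 0b0001, P2 = 0b1001, P3 = 0b0111

CTR decryption: S_i = E(K, T_i) where T_i is the counter for block i; P_i = C_i ⊕ S_i.
P1: T = 0b0010, S = E(K, T) = 0b1111; 0b1110 ⊕ 0b1111 = 0b0001.
P2: T = 0b0011, S = E(K, T) = 0b0111; 0b1110 ⊕ 0b0111 = 0b1001.
P3: T = 0b0100, S = E(K, T) = 0b1100; 0b1011 ⊕ 0b1100 = 0b0111.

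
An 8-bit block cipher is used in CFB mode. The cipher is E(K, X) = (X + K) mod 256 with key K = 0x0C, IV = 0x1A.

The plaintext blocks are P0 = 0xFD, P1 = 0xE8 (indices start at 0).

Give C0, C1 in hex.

C0 = 0xDB, C1 = 0x0F

CFB encryption: C_i = P_i ⊕ E(K, C_{i−1}), with C_{−1} = IV.
C0: E(K, 0x1A) = 0x26; 0xFD ⊕ 0x26 = 0xDB.
C1: E(K, 0xDB) = 0xE7; 0xE8 ⊕ 0xE7 = 0x0F.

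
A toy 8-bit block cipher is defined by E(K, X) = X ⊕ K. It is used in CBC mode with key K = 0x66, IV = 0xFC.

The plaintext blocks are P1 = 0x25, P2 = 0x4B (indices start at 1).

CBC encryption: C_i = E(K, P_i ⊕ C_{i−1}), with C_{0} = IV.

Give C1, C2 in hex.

C1 = 0xBF, C2 = 0x92

C1: P1 ⊕ 0xFC = 0xD9; E(K, 0xD9) = 0xBF.
C2: P2 ⊕ 0xBF = 0xF4; E(K, 0xF4) = 0x92.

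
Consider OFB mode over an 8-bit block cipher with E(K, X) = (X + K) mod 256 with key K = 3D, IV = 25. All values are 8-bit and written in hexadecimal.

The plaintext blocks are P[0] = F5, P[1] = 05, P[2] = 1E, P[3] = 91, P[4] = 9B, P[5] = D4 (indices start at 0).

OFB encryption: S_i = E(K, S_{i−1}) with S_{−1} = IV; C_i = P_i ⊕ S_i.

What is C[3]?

C[3] = 88

C[0]: S = E(K, 25) = 62; F5 ⊕ 62 = 97.
C[1]: S = E(K, 62) = 9F; 05 ⊕ 9F = 9A.
C[2]: S = E(K, 9F) = DC; 1E ⊕ DC = C2.
C[3]: S = E(K, DC) = 19; 91 ⊕ 19 = 88.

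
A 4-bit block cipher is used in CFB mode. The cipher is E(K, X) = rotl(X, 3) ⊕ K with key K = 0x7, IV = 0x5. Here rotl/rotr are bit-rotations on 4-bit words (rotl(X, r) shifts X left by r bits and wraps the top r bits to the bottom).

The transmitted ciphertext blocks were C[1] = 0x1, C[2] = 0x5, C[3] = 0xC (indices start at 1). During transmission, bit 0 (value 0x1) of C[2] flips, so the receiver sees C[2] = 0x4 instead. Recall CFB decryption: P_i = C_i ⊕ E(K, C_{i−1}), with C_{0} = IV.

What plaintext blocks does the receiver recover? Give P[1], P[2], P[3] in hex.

Only C[2] changed, to 0x4. In CFB, a change in C_i flips the same bit in P_i and garbles P_{i+1}. Decrypting the received ciphertext:
P[1]: E(K, 0x5) = 0xD; 0x1 ⊕ 0xD = 0xC.
P[2]: E(K, 0x1) = 0xF; 0x4 ⊕ 0xF = 0xB.
P[3]: E(K, 0x4) = 0x5; 0xC ⊕ 0x5 = 0x9.
Blocks that differ from the original plaintext: P[2], P[3].

P[1] = 0xC, P[2] = 0xB, P[3] = 0x9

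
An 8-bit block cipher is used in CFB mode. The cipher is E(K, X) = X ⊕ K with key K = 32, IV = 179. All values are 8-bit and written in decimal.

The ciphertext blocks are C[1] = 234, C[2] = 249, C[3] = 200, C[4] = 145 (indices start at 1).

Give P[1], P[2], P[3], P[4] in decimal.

CFB decryption: P_i = C_i ⊕ E(K, C_{i−1}), with C_{0} = IV.
P[1]: E(K, 179) = 147; 234 ⊕ 147 = 121.
P[2]: E(K, 234) = 202; 249 ⊕ 202 = 51.
P[3]: E(K, 249) = 217; 200 ⊕ 217 = 17.
P[4]: E(K, 200) = 232; 145 ⊕ 232 = 121.

P[1] = 121, P[2] = 51, P[3] = 17, P[4] = 121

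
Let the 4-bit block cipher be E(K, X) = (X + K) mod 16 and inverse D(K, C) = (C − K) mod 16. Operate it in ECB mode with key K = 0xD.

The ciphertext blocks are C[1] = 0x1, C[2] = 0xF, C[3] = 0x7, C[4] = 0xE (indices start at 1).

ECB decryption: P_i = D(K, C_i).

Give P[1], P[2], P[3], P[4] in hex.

P[1]: D(K, 0x1) = 0x4.
P[2]: D(K, 0xF) = 0x2.
P[3]: D(K, 0x7) = 0xA.
P[4]: D(K, 0xE) = 0x1.

P[1] = 0x4, P[2] = 0x2, P[3] = 0xA, P[4] = 0x1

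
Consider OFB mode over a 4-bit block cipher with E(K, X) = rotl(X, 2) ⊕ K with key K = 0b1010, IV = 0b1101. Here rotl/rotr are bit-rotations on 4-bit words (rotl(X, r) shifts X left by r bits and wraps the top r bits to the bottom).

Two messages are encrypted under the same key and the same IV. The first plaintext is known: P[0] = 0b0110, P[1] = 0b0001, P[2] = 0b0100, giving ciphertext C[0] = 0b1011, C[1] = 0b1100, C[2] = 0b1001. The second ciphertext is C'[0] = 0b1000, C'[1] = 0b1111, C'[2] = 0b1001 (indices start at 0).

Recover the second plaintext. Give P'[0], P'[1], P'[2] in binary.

P'[0] = 0b0101, P'[1] = 0b0010, P'[2] = 0b0100

In OFB with a reused IV, both messages share the same keystream S_i, so C_i ⊕ C'_i = P_i ⊕ P'_i and thus P'_i = P_i ⊕ C_i ⊕ C'_i.
P'[0]: 0b0110 ⊕ 0b1011 ⊕ 0b1000 = 0b0101.
P'[1]: 0b0001 ⊕ 0b1100 ⊕ 0b1111 = 0b0010.
P'[2]: 0b0100 ⊕ 0b1001 ⊕ 0b1001 = 0b0100.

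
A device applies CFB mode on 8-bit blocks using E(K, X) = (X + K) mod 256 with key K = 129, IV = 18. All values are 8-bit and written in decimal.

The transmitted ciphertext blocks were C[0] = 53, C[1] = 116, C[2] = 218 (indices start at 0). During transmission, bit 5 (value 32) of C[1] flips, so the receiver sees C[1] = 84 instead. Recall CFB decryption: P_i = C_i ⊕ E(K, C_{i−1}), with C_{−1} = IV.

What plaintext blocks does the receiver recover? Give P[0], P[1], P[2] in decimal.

P[0] = 166, P[1] = 226, P[2] = 15

Only C[1] changed, to 84. In CFB, a change in C_i flips the same bit in P_i and garbles P_{i+1}. Decrypting the received ciphertext:
P[0]: E(K, 18) = 147; 53 ⊕ 147 = 166.
P[1]: E(K, 53) = 182; 84 ⊕ 182 = 226.
P[2]: E(K, 84) = 213; 218 ⊕ 213 = 15.
Blocks that differ from the original plaintext: P[1], P[2].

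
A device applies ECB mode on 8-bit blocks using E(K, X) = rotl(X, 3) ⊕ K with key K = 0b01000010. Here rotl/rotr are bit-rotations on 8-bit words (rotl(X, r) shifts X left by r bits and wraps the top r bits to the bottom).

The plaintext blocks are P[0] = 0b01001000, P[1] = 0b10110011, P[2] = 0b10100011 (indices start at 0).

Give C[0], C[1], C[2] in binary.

C[0] = 0b00000000, C[1] = 0b11011111, C[2] = 0b01011111

ECB encryption: C_i = E(K, P_i).
C[0]: E(K, 0b01001000) = 0b00000000.
C[1]: E(K, 0b10110011) = 0b11011111.
C[2]: E(K, 0b10100011) = 0b01011111.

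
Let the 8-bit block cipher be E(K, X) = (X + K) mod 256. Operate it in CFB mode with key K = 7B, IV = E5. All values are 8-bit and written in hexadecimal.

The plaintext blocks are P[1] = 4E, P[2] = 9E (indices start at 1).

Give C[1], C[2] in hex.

CFB encryption: C_i = P_i ⊕ E(K, C_{i−1}), with C_{0} = IV.
C[1]: E(K, E5) = 60; 4E ⊕ 60 = 2E.
C[2]: E(K, 2E) = A9; 9E ⊕ A9 = 37.

C[1] = 2E, C[2] = 37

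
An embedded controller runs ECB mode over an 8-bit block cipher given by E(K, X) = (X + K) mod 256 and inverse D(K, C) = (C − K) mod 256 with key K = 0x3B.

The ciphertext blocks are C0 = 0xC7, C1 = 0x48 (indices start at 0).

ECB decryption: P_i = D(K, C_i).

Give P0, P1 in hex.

P0: D(K, 0xC7) = 0x8C.
P1: D(K, 0x48) = 0x0D.

P0 = 0x8C, P1 = 0x0D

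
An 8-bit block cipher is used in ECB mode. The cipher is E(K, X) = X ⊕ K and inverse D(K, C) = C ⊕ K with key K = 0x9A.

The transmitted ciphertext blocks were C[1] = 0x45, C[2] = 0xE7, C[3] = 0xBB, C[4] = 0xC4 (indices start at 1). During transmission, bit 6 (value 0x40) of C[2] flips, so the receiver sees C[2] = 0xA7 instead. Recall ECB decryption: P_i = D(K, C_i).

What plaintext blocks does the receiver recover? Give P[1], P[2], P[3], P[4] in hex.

P[1] = 0xDF, P[2] = 0x3D, P[3] = 0x21, P[4] = 0x5E

Only C[2] changed, to 0xA7. In ECB, a change in C_i affects only P_i. Decrypting the received ciphertext:
P[1]: D(K, 0x45) = 0xDF.
P[2]: D(K, 0xA7) = 0x3D.
P[3]: D(K, 0xBB) = 0x21.
P[4]: D(K, 0xC4) = 0x5E.
Blocks that differ from the original plaintext: P[2].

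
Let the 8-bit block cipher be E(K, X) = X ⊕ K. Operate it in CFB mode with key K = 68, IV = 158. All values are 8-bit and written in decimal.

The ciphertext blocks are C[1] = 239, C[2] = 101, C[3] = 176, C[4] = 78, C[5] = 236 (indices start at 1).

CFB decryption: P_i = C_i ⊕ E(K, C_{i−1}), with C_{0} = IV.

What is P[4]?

P[4] = 186

P[4]: E(K, 176) = 244; 78 ⊕ 244 = 186.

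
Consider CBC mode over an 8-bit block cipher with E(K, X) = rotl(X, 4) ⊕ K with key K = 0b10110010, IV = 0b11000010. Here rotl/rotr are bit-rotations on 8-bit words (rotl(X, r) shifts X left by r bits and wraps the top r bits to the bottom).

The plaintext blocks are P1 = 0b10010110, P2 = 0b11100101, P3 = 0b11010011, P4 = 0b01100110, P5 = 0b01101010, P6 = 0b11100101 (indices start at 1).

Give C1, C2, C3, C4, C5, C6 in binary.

C1 = 0b11110111, C2 = 0b10010011, C3 = 0b10110110, C4 = 0b10111111, C5 = 0b11101111, C6 = 0b00010010

CBC encryption: C_i = E(K, P_i ⊕ C_{i−1}), with C_{0} = IV.
C1: P1 ⊕ 0b11000010 = 0b01010100; E(K, 0b01010100) = 0b11110111.
C2: P2 ⊕ 0b11110111 = 0b00010010; E(K, 0b00010010) = 0b10010011.
C3: P3 ⊕ 0b10010011 = 0b01000000; E(K, 0b01000000) = 0b10110110.
C4: P4 ⊕ 0b10110110 = 0b11010000; E(K, 0b11010000) = 0b10111111.
C5: P5 ⊕ 0b10111111 = 0b11010101; E(K, 0b11010101) = 0b11101111.
C6: P6 ⊕ 0b11101111 = 0b00001010; E(K, 0b00001010) = 0b00010010.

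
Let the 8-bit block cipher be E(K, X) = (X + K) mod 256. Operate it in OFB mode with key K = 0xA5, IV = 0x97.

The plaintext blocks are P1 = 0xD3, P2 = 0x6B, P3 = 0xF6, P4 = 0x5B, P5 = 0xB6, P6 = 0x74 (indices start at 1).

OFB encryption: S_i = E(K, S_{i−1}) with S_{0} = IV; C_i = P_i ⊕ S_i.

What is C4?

C4 = 0x70

C1: S = E(K, 0x97) = 0x3C; 0xD3 ⊕ 0x3C = 0xEF.
C2: S = E(K, 0x3C) = 0xE1; 0x6B ⊕ 0xE1 = 0x8A.
C3: S = E(K, 0xE1) = 0x86; 0xF6 ⊕ 0x86 = 0x70.
C4: S = E(K, 0x86) = 0x2B; 0x5B ⊕ 0x2B = 0x70.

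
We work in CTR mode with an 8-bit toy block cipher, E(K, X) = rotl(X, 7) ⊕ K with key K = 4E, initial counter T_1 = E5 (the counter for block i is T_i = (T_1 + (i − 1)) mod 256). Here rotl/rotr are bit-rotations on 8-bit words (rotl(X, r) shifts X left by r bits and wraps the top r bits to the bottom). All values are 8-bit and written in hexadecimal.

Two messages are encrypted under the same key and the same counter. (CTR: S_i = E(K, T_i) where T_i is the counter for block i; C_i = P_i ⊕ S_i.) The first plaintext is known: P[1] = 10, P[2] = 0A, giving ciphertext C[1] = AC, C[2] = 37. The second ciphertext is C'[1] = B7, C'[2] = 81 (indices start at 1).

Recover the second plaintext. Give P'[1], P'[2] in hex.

P'[1] = 0B, P'[2] = BC

In CTR with a reused counter, both messages share the same keystream S_i, so C_i ⊕ C'_i = P_i ⊕ P'_i and thus P'_i = P_i ⊕ C_i ⊕ C'_i.
P'[1]: 10 ⊕ AC ⊕ B7 = 0B.
P'[2]: 0A ⊕ 37 ⊕ 81 = BC.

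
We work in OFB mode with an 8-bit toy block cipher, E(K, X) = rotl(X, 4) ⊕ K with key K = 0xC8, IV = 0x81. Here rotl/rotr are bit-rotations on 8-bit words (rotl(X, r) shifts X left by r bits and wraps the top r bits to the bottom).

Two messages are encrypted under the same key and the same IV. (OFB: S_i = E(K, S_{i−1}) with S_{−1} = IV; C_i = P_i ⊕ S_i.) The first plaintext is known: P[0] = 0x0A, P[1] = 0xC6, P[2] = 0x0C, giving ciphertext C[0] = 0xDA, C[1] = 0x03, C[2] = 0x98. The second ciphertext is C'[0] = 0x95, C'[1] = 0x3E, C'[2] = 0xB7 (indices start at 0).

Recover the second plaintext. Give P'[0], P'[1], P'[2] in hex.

In OFB with a reused IV, both messages share the same keystream S_i, so C_i ⊕ C'_i = P_i ⊕ P'_i and thus P'_i = P_i ⊕ C_i ⊕ C'_i.
P'[0]: 0x0A ⊕ 0xDA ⊕ 0x95 = 0x45.
P'[1]: 0xC6 ⊕ 0x03 ⊕ 0x3E = 0xFB.
P'[2]: 0x0C ⊕ 0x98 ⊕ 0xB7 = 0x23.

P'[0] = 0x45, P'[1] = 0xFB, P'[2] = 0x23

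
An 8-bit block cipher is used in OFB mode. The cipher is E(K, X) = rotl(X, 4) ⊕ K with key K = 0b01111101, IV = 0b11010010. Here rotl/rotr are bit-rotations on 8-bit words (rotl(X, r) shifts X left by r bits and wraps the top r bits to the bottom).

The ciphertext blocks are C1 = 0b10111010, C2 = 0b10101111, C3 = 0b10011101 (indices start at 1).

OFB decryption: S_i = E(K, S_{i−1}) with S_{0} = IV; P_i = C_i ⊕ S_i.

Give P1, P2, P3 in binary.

P1 = 0b11101010, P2 = 0b11010111, P3 = 0b01100111

P1: S = E(K, 0b11010010) = 0b01010000; 0b10111010 ⊕ 0b01010000 = 0b11101010.
P2: S = E(K, 0b01010000) = 0b01111000; 0b10101111 ⊕ 0b01111000 = 0b11010111.
P3: S = E(K, 0b01111000) = 0b11111010; 0b10011101 ⊕ 0b11111010 = 0b01100111.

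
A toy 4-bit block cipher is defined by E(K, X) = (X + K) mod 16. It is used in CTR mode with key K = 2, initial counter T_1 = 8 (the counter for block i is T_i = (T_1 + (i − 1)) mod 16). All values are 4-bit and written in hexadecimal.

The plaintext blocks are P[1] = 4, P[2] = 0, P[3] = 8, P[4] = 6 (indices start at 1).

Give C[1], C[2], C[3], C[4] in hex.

C[1] = E, C[2] = B, C[3] = 4, C[4] = B

CTR encryption: S_i = E(K, T_i) where T_i is the counter for block i; C_i = P_i ⊕ S_i.
C[1]: T = 8, S = E(K, T) = A; 4 ⊕ A = E.
C[2]: T = 9, S = E(K, T) = B; 0 ⊕ B = B.
C[3]: T = A, S = E(K, T) = C; 8 ⊕ C = 4.
C[4]: T = B, S = E(K, T) = D; 6 ⊕ D = B.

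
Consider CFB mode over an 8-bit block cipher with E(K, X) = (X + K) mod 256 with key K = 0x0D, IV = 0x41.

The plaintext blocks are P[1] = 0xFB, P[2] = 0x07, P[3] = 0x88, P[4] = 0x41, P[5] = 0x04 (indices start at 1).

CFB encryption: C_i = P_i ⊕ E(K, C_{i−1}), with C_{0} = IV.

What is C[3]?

C[3] = 0x5A

C[1]: E(K, 0x41) = 0x4E; 0xFB ⊕ 0x4E = 0xB5.
C[2]: E(K, 0xB5) = 0xC2; 0x07 ⊕ 0xC2 = 0xC5.
C[3]: E(K, 0xC5) = 0xD2; 0x88 ⊕ 0xD2 = 0x5A.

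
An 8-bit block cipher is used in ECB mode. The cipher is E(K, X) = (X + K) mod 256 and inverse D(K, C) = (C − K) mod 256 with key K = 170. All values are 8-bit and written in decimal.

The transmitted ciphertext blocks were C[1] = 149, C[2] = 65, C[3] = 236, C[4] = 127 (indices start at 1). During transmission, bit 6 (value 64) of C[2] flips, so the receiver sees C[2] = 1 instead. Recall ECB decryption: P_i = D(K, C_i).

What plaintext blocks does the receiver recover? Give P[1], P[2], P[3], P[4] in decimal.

Only C[2] changed, to 1. In ECB, a change in C_i affects only P_i. Decrypting the received ciphertext:
P[1]: D(K, 149) = 235.
P[2]: D(K, 1) = 87.
P[3]: D(K, 236) = 66.
P[4]: D(K, 127) = 213.
Blocks that differ from the original plaintext: P[2].

P[1] = 235, P[2] = 87, P[3] = 66, P[4] = 213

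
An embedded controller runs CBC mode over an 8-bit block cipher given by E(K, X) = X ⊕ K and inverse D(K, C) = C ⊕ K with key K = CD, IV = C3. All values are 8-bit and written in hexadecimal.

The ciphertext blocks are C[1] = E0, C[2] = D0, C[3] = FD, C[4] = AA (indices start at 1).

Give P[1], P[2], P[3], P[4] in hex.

P[1] = EE, P[2] = FD, P[3] = E0, P[4] = 9A

CBC decryption: P_i = D(K, C_i) ⊕ C_{i−1}, with C_{0} = IV.
P[1]: D(K, E0) = 2D; 2D ⊕ C3 = EE.
P[2]: D(K, D0) = 1D; 1D ⊕ E0 = FD.
P[3]: D(K, FD) = 30; 30 ⊕ D0 = E0.
P[4]: D(K, AA) = 67; 67 ⊕ FD = 9A.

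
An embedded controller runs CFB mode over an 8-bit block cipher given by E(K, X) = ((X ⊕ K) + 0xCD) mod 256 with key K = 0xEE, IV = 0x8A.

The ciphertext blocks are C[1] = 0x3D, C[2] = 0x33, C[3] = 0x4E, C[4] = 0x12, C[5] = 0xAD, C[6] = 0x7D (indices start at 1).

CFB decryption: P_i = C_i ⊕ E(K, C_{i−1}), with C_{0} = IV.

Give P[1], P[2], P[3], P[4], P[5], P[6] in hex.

P[1] = 0x0C, P[2] = 0x93, P[3] = 0xE4, P[4] = 0x7F, P[5] = 0x64, P[6] = 0x6D

P[1]: E(K, 0x8A) = 0x31; 0x3D ⊕ 0x31 = 0x0C.
P[2]: E(K, 0x3D) = 0xA0; 0x33 ⊕ 0xA0 = 0x93.
P[3]: E(K, 0x33) = 0xAA; 0x4E ⊕ 0xAA = 0xE4.
P[4]: E(K, 0x4E) = 0x6D; 0x12 ⊕ 0x6D = 0x7F.
P[5]: E(K, 0x12) = 0xC9; 0xAD ⊕ 0xC9 = 0x64.
P[6]: E(K, 0xAD) = 0x10; 0x7D ⊕ 0x10 = 0x6D.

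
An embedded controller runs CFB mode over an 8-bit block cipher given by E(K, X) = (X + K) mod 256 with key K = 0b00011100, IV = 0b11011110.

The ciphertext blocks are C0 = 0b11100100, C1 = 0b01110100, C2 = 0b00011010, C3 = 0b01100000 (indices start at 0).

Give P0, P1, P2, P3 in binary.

CFB decryption: P_i = C_i ⊕ E(K, C_{i−1}), with C_{−1} = IV.
P0: E(K, 0b11011110) = 0b11111010; 0b11100100 ⊕ 0b11111010 = 0b00011110.
P1: E(K, 0b11100100) = 0b00000000; 0b01110100 ⊕ 0b00000000 = 0b01110100.
P2: E(K, 0b01110100) = 0b10010000; 0b00011010 ⊕ 0b10010000 = 0b10001010.
P3: E(K, 0b00011010) = 0b00110110; 0b01100000 ⊕ 0b00110110 = 0b01010110.

P0 = 0b00011110, P1 = 0b01110100, P2 = 0b10001010, P3 = 0b01010110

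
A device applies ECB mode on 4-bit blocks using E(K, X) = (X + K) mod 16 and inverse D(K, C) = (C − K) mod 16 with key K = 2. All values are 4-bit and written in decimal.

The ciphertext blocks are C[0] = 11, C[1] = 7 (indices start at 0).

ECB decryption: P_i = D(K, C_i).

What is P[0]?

P[0]: D(K, 11) = 9.

P[0] = 9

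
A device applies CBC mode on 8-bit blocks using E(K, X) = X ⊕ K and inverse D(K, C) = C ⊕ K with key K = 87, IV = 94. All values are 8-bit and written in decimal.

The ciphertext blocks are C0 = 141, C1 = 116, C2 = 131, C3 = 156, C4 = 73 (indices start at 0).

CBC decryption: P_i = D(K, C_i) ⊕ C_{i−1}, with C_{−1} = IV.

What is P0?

P0: D(K, 141) = 218; 218 ⊕ 94 = 132.

P0 = 132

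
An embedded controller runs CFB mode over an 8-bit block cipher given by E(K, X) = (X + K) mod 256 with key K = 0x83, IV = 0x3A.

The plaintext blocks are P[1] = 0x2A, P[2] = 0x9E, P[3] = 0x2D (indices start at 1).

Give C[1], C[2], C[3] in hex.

C[1] = 0x97, C[2] = 0x84, C[3] = 0x2A

CFB encryption: C_i = P_i ⊕ E(K, C_{i−1}), with C_{0} = IV.
C[1]: E(K, 0x3A) = 0xBD; 0x2A ⊕ 0xBD = 0x97.
C[2]: E(K, 0x97) = 0x1A; 0x9E ⊕ 0x1A = 0x84.
C[3]: E(K, 0x84) = 0x07; 0x2D ⊕ 0x07 = 0x2A.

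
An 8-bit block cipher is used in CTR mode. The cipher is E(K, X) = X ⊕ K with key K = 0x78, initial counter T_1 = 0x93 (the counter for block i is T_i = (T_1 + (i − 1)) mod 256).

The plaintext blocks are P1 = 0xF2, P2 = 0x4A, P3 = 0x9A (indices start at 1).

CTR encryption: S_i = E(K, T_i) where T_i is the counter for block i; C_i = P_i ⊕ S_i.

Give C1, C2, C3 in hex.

C1: T = 0x93, S = E(K, T) = 0xEB; 0xF2 ⊕ 0xEB = 0x19.
C2: T = 0x94, S = E(K, T) = 0xEC; 0x4A ⊕ 0xEC = 0xA6.
C3: T = 0x95, S = E(K, T) = 0xED; 0x9A ⊕ 0xED = 0x77.

C1 = 0x19, C2 = 0xA6, C3 = 0x77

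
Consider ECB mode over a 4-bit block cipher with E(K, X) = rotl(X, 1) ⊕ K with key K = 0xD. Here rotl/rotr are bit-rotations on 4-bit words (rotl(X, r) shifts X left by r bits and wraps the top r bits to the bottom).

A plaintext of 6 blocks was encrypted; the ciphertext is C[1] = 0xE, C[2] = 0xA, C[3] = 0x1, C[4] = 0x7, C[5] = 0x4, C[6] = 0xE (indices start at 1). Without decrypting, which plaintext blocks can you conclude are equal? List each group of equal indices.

P[1] = P[6]

ECB encrypts each block independently with the same key, so equal ciphertext blocks imply equal plaintext blocks.
C[1] = C[6] = 0xE, so P[1] = P[6].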